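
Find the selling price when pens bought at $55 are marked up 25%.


Calculate the markup amount:
25% of $55 = $13.75
Add to cost:
$55 + $13.75 = $68.75

$68.75


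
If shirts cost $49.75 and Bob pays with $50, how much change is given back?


Start with the amount paid:
$50
Subtract the price:
$50 - $49.75 = $0.25

$0.25


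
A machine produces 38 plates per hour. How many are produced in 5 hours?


Production rate: 38 plates per hour
Time: 5 hours
Total: 38 x 5 = 190 plates

190 plates


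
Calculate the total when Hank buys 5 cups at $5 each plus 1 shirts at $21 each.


Cost of cups:
5 x $5 = $25
Cost of shirts:
1 x $21 = $21
Add both:
$25 + $21 = $46

$46


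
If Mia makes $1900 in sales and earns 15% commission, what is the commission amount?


Convert rate to decimal:
15% = 0.15
Multiply by sales:
$1900 x 0.15 = $285

$285


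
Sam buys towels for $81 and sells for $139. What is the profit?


Selling price = $139
Cost price = $81
Profit = selling price - cost price:
Profit = $139 - $81 = $58

$58


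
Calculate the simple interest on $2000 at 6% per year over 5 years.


Use the formula I = P x R x T / 100
P x R x T = 2000 x 6 x 5 = 60000
I = 60000 / 100 = $600

$600


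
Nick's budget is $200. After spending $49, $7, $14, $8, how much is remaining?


Add up expenses:
$49 + $7 + $14 + $8 = $78
Subtract from budget:
$200 - $78 = $122

$122


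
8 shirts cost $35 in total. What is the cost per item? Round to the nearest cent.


Total cost: $35
Number of items: 8
Unit price: $35 / 8 = $4.375 ≈ $4.38

$4.38


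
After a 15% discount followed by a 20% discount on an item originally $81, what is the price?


First discount:
15% of $81 = $12.15
Price after first discount:
$81 - $12.15 = $68.85
Second discount:
20% of $68.85 = $13.77
Final price:
$68.85 - $13.77 = $55.08

$55.08


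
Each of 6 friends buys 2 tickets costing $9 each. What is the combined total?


Cost per person:
2 x $9 = $18
Group total:
6 x $18 = $108

$108


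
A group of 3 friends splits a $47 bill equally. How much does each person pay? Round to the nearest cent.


Total bill: $47
Number of people: 3
Each pays: $47 / 3 = $15.6666... ≈ $15.67

$15.67


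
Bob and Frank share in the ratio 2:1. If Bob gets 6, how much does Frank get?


Find the multiplier:
6 / 2 = 3
Apply to Frank's share:
1 x 3 = 3

3


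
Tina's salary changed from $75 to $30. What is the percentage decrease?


Find the absolute change:
|30 - 75| = 45
Divide by original and multiply by 100:
45 / 75 x 100 = 60%

60%


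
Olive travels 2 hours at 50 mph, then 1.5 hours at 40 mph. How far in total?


Leg 1 distance:
50 x 2 = 100 miles
Leg 2 distance:
40 x 1.5 = 60 miles
Total distance:
100 + 60 = 160 miles

160 miles


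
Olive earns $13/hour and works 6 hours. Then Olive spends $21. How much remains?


Calculate earnings:
6 x $13 = $78
Subtract spending:
$78 - $21 = $57

$57


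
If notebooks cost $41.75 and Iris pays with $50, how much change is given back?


Start with the amount paid:
$50
Subtract the price:
$50 - $41.75 = $8.25

$8.25


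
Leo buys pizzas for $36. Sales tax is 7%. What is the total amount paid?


Calculate the tax:
7% of $36 = $2.52
Add tax to price:
$36 + $2.52 = $38.52

$38.52


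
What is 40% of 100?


Convert percentage to decimal:
40% = 0.4
Multiply:
100 x 0.4 = 40

40


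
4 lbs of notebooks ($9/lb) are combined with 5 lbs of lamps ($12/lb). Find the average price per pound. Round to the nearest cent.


Cost of notebooks:
4 x $9 = $36
Cost of lamps:
5 x $12 = $60
Total cost: $36 + $60 = $96
Total weight: 9 lbs
Average: $96 / 9 = $10.6666... ≈ $10.67/lb

$10.67/lb


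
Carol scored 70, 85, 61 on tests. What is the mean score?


Add the scores:
70 + 85 + 61 = 216
Divide by the number of tests:
216 / 3 = 72

72


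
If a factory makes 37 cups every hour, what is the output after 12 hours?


Production rate: 37 cups per hour
Time: 12 hours
Total: 37 x 12 = 444 cups

444 cups


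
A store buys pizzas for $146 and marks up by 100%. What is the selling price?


Calculate the markup amount:
100% of $146 = $146
Add to cost:
$146 + $146 = $292

$292


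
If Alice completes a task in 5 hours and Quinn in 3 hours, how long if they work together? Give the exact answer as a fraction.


Alice's rate: 1/5 of the job per hour
Quinn's rate: 1/3 of the job per hour
Combined rate: 1/5 + 1/3 = 8/15 per hour
Time = 1 / (8/15) = 15/8 hours (≈ 1.88 hours)

15/8 hours


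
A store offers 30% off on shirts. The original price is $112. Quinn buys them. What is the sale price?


Calculate the discount amount:
30% of $112 = $33.60
Subtract from original:
$112 - $33.60 = $78.40

$78.40


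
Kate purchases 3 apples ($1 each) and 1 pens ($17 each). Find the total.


Cost of apples:
3 x $1 = $3
Cost of pens:
1 x $17 = $17
Add both:
$3 + $17 = $20

$20


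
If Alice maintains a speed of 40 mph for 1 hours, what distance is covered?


Use the formula: distance = speed x time
Speed = 40 mph, Time = 1 hours
40 x 1 = 40 miles

40 miles


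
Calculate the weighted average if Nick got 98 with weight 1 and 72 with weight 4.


Weighted sum:
1 x 98 + 4 x 72 = 386
Total weight:
1 + 4 = 5
Weighted average:
386 / 5 = 77.2

77.2


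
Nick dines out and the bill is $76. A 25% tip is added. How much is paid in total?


Calculate the tip:
25% of $76 = $19
Add tip to meal cost:
$76 + $19 = $95

$95


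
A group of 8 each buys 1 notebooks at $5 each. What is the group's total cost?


Cost per person:
1 x $5 = $5
Group total:
8 x $5 = $40

$40


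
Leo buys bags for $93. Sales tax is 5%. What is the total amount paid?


Calculate the tax:
5% of $93 = $4.65
Add tax to price:
$93 + $4.65 = $97.65

$97.65


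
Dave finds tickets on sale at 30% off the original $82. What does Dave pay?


Calculate the discount amount:
30% of $82 = $24.60
Subtract from original:
$82 - $24.60 = $57.40

$57.40


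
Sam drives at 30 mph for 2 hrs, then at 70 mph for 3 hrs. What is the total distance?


Leg 1 distance:
30 x 2 = 60 miles
Leg 2 distance:
70 x 3 = 210 miles
Total distance:
60 + 210 = 270 miles

270 miles


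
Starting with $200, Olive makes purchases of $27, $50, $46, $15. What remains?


Add up expenses:
$27 + $50 + $46 + $15 = $138
Subtract from budget:
$200 - $138 = $62

$62


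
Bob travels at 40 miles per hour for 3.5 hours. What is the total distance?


Use the formula: distance = speed x time
Speed = 40 mph, Time = 3.5 hours
40 x 3.5 = 140 miles

140 miles


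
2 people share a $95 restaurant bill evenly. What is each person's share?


Total bill: $95
Number of people: 2
Each pays: $95 / 2 = $47.50

$47.50


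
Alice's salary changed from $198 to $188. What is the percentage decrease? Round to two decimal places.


Find the absolute change:
|188 - 198| = 10
Divide by original and multiply by 100:
10 / 198 x 100 = 5.0505...% ≈ 5.05%

5.05%


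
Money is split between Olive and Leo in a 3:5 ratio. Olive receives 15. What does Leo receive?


Find the multiplier:
15 / 3 = 5
Apply to Leo's share:
5 x 5 = 25

25


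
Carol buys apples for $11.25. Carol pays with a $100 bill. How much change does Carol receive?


Start with the amount paid:
$100
Subtract the price:
$100 - $11.25 = $88.75

$88.75


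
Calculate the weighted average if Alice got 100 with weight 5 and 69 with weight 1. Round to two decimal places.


Weighted sum:
5 x 100 + 1 x 69 = 569
Total weight:
5 + 1 = 6
Weighted average:
569 / 6 = 94.8333... ≈ 94.83

94.83


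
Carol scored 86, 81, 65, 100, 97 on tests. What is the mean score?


Add the scores:
86 + 81 + 65 + 100 + 97 = 429
Divide by the number of tests:
429 / 5 = 85.8

85.8


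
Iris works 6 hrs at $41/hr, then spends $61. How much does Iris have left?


Calculate earnings:
6 x $41 = $246
Subtract spending:
$246 - $61 = $185

$185


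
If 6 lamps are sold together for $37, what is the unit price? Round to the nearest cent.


Total cost: $37
Number of items: 6
Unit price: $37 / 6 = $6.1666... ≈ $6.17

$6.17


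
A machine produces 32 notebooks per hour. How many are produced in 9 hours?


Production rate: 32 notebooks per hour
Time: 9 hours
Total: 32 x 9 = 288 notebooks

288 notebooks


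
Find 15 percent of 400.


Convert percentage to decimal:
15% = 0.15
Multiply:
400 x 0.15 = 60

60


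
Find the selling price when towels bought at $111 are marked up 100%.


Calculate the markup amount:
100% of $111 = $111
Add to cost:
$111 + $111 = $222

$222


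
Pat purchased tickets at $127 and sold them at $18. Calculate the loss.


Selling price = $18
Cost price = $127
Loss = cost price - selling price:
Loss = $127 - $18 = $109

$109


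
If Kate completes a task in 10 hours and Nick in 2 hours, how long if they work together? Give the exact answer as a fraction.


Kate's rate: 1/10 of the job per hour
Nick's rate: 1/2 of the job per hour
Combined rate: 1/10 + 1/2 = 3/5 per hour
Time = 1 / (3/5) = 5/3 hours (≈ 1.67 hours)

5/3 hours


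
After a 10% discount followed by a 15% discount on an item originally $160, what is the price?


First discount:
10% of $160 = $16
Price after first discount:
$160 - $16 = $144
Second discount:
15% of $144 = $21.60
Final price:
$144 - $21.60 = $122.40

$122.40


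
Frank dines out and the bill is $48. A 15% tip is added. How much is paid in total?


Calculate the tip:
15% of $48 = $7.20
Add tip to meal cost:
$48 + $7.20 = $55.20

$55.20


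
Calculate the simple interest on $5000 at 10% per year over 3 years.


Use the formula I = P x R x T / 100
P x R x T = 5000 x 10 x 3 = 150000
I = 150000 / 100 = $1500

$1500


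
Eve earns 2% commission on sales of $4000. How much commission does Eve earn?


Convert rate to decimal:
2% = 0.02
Multiply by sales:
$4000 x 0.02 = $80

$80


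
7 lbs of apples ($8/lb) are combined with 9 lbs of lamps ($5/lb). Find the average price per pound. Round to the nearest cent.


Cost of apples:
7 x $8 = $56
Cost of lamps:
9 x $5 = $45
Total cost: $56 + $45 = $101
Total weight: 16 lbs
Average: $101 / 16 = $6.3125 ≈ $6.31/lb

$6.31/lb


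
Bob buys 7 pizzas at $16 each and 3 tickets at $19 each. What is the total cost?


Cost of pizzas:
7 x $16 = $112
Cost of tickets:
3 x $19 = $57
Add both:
$112 + $57 = $169

$169


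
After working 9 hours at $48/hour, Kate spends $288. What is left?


Calculate earnings:
9 x $48 = $432
Subtract spending:
$432 - $288 = $144

$144


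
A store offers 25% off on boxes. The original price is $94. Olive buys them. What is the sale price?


Calculate the discount amount:
25% of $94 = $23.50
Subtract from original:
$94 - $23.50 = $70.50

$70.50


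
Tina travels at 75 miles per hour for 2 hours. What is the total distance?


Use the formula: distance = speed x time
Speed = 75 mph, Time = 2 hours
75 x 2 = 150 miles

150 miles


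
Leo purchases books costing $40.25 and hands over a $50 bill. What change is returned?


Start with the amount paid:
$50
Subtract the price:
$50 - $40.25 = $9.75

$9.75


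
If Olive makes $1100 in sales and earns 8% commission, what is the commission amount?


Convert rate to decimal:
8% = 0.08
Multiply by sales:
$1100 x 0.08 = $88

$88


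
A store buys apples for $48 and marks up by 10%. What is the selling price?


Calculate the markup amount:
10% of $48 = $4.80
Add to cost:
$48 + $4.80 = $52.80

$52.80


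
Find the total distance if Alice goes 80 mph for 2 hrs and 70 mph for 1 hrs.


Leg 1 distance:
80 x 2 = 160 miles
Leg 2 distance:
70 x 1 = 70 miles
Total distance:
160 + 70 = 230 miles

230 miles


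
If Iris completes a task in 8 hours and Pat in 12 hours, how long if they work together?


Iris's rate: 1/8 of the job per hour
Pat's rate: 1/12 of the job per hour
Combined rate: 1/8 + 1/12 = 5/24 per hour
Time = 1 / (5/24) = 24/5 = 4.8 hours

4.8 hours


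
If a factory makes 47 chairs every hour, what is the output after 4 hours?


Production rate: 47 chairs per hour
Time: 4 hours
Total: 47 x 4 = 188 chairs

188 chairs


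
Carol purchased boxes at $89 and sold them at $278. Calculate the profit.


Selling price = $278
Cost price = $89
Profit = selling price - cost price:
Profit = $278 - $89 = $189

$189


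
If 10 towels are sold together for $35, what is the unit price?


Total cost: $35
Number of items: 10
Unit price: $35 / 10 = $3.50

$3.50


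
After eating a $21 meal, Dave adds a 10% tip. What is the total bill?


Calculate the tip:
10% of $21 = $2.10
Add tip to meal cost:
$21 + $2.10 = $23.10

$23.10


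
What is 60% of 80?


Convert percentage to decimal:
60% = 0.6
Multiply:
80 x 0.6 = 48

48


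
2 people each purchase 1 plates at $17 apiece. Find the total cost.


Cost per person:
1 x $17 = $17
Group total:
2 x $17 = $34

$34


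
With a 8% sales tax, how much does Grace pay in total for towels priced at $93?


Calculate the tax:
8% of $93 = $7.44
Add tax to price:
$93 + $7.44 = $100.44

$100.44


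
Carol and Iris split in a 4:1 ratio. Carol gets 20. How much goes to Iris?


Find the multiplier:
20 / 4 = 5
Apply to Iris's share:
1 x 5 = 5

5


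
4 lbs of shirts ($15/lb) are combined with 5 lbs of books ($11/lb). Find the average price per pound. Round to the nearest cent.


Cost of shirts:
4 x $15 = $60
Cost of books:
5 x $11 = $55
Total cost: $60 + $55 = $115
Total weight: 9 lbs
Average: $115 / 9 = $12.7777... ≈ $12.78/lb

$12.78/lb


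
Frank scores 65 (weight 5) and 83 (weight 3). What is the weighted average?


Weighted sum:
5 x 65 + 3 x 83 = 574
Total weight:
5 + 3 = 8
Weighted average:
574 / 8 = 71.75

71.75


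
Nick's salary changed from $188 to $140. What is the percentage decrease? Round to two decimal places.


Find the absolute change:
|140 - 188| = 48
Divide by original and multiply by 100:
48 / 188 x 100 = 25.5319...% ≈ 25.53%

25.53%


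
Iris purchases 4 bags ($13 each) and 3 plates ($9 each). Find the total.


Cost of bags:
4 x $13 = $52
Cost of plates:
3 x $9 = $27
Add both:
$52 + $27 = $79

$79


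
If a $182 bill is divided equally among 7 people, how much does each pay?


Total bill: $182
Number of people: 7
Each pays: $182 / 7 = $26

$26


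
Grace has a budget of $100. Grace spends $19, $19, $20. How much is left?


Add up expenses:
$19 + $19 + $20 = $58
Subtract from budget:
$100 - $58 = $42

$42


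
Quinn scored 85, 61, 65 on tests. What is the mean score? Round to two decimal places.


Add the scores:
85 + 61 + 65 = 211
Divide by the number of tests:
211 / 3 = 70.3333... ≈ 70.33

70.33


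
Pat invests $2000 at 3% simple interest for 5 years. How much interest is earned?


Use the formula I = P x R x T / 100
P x R x T = 2000 x 3 x 5 = 30000
I = 30000 / 100 = $300

$300


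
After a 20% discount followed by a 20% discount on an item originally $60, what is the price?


First discount:
20% of $60 = $12
Price after first discount:
$60 - $12 = $48
Second discount:
20% of $48 = $9.60
Final price:
$48 - $9.60 = $38.40

$38.40


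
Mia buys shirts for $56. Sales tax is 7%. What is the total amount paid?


Calculate the tax:
7% of $56 = $3.92
Add tax to price:
$56 + $3.92 = $59.92

$59.92


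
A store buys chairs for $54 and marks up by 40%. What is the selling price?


Calculate the markup amount:
40% of $54 = $21.60
Add to cost:
$54 + $21.60 = $75.60

$75.60


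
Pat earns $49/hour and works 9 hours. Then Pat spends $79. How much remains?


Calculate earnings:
9 x $49 = $441
Subtract spending:
$441 - $79 = $362

$362


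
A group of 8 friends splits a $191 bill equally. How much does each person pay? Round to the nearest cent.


Total bill: $191
Number of people: 8
Each pays: $191 / 8 = $23.875 ≈ $23.88

$23.88


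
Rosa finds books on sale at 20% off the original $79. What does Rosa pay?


Calculate the discount amount:
20% of $79 = $15.80
Subtract from original:
$79 - $15.80 = $63.20

$63.20


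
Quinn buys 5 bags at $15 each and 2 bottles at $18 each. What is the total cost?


Cost of bags:
5 x $15 = $75
Cost of bottles:
2 x $18 = $36
Add both:
$75 + $36 = $111

$111


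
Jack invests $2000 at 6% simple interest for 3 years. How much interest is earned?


Use the formula I = P x R x T / 100
P x R x T = 2000 x 6 x 3 = 36000
I = 36000 / 100 = $360

$360


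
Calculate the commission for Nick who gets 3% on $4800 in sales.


Convert rate to decimal:
3% = 0.03
Multiply by sales:
$4800 x 0.03 = $144

$144


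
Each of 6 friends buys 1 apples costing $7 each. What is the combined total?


Cost per person:
1 x $7 = $7
Group total:
6 x $7 = $42

$42


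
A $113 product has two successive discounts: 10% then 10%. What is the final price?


First discount:
10% of $113 = $11.30
Price after first discount:
$113 - $11.30 = $101.70
Second discount:
10% of $101.70 = $10.17
Final price:
$101.70 - $10.17 = $91.53

$91.53


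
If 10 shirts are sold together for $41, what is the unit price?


Total cost: $41
Number of items: 10
Unit price: $41 / 10 = $4.10

$4.10


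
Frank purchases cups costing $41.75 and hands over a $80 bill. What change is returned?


Start with the amount paid:
$80
Subtract the price:
$80 - $41.75 = $38.25

$38.25


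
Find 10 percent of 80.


Convert percentage to decimal:
10% = 0.1
Multiply:
80 x 0.1 = 8

8


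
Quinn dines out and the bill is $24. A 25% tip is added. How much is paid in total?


Calculate the tip:
25% of $24 = $6
Add tip to meal cost:
$24 + $6 = $30

$30


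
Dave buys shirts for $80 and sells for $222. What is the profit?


Selling price = $222
Cost price = $80
Profit = selling price - cost price:
Profit = $222 - $80 = $142

$142


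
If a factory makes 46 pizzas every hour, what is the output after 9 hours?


Production rate: 46 pizzas per hour
Time: 9 hours
Total: 46 x 9 = 414 pizzas

414 pizzas


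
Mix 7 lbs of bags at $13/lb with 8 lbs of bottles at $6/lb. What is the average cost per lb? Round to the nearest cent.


Cost of bags:
7 x $13 = $91
Cost of bottles:
8 x $6 = $48
Total cost: $91 + $48 = $139
Total weight: 15 lbs
Average: $139 / 15 = $9.2666... ≈ $9.27/lb

$9.27/lb


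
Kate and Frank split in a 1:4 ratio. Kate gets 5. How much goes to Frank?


Find the multiplier:
5 / 1 = 5
Apply to Frank's share:
4 x 5 = 20

20


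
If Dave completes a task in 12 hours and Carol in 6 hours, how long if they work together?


Dave's rate: 1/12 of the job per hour
Carol's rate: 1/6 of the job per hour
Combined rate: 1/12 + 1/6 = 1/4 per hour
Time = 1 / (1/4) = 4 hours

4 hours


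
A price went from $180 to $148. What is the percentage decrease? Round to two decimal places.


Find the absolute change:
|148 - 180| = 32
Divide by original and multiply by 100:
32 / 180 x 100 = 17.7777...% ≈ 17.78%

17.78%


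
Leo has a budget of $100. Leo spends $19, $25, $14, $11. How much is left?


Add up expenses:
$19 + $25 + $14 + $11 = $69
Subtract from budget:
$100 - $69 = $31

$31


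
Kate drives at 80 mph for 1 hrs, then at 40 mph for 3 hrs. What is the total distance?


Leg 1 distance:
80 x 1 = 80 miles
Leg 2 distance:
40 x 3 = 120 miles
Total distance:
80 + 120 = 200 miles

200 miles


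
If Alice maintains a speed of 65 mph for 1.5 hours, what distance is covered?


Use the formula: distance = speed x time
Speed = 65 mph, Time = 1.5 hours
65 x 1.5 = 97.5 miles

97.5 miles


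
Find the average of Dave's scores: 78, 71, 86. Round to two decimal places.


Add the scores:
78 + 71 + 86 = 235
Divide by the number of tests:
235 / 3 = 78.3333... ≈ 78.33

78.33


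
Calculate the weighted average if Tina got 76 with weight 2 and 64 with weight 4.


Weighted sum:
2 x 76 + 4 x 64 = 408
Total weight:
2 + 4 = 6
Weighted average:
408 / 6 = 68

68


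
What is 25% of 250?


Convert percentage to decimal:
25% = 0.25
Multiply:
250 x 0.25 = 62.5

62.5


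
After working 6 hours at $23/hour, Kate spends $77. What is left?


Calculate earnings:
6 x $23 = $138
Subtract spending:
$138 - $77 = $61

$61


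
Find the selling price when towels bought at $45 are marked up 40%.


Calculate the markup amount:
40% of $45 = $18
Add to cost:
$45 + $18 = $63

$63


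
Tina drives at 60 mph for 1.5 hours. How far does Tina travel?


Use the formula: distance = speed x time
Speed = 60 mph, Time = 1.5 hours
60 x 1.5 = 90 miles

90 miles


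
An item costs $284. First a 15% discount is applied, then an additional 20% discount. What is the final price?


First discount:
15% of $284 = $42.60
Price after first discount:
$284 - $42.60 = $241.40
Second discount:
20% of $241.40 = $48.28
Final price:
$241.40 - $48.28 = $193.12

$193.12


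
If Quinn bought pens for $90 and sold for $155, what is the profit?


Selling price = $155
Cost price = $90
Profit = selling price - cost price:
Profit = $155 - $90 = $65

$65


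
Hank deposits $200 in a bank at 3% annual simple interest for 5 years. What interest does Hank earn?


Use the formula I = P x R x T / 100
P x R x T = 200 x 3 x 5 = 3000
I = 3000 / 100 = $30

$30


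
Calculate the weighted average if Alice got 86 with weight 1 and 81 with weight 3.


Weighted sum:
1 x 86 + 3 x 81 = 329
Total weight:
1 + 3 = 4
Weighted average:
329 / 4 = 82.25

82.25


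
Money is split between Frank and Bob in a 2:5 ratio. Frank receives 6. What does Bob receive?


Find the multiplier:
6 / 2 = 3
Apply to Bob's share:
5 x 3 = 15

15


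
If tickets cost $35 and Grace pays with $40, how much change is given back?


Start with the amount paid:
$40
Subtract the price:
$40 - $35 = $5

$5


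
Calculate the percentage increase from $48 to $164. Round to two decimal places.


Find the absolute change:
|164 - 48| = 116
Divide by original and multiply by 100:
116 / 48 x 100 = 241.6666...% ≈ 241.67%

241.67%


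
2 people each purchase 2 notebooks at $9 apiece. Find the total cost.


Cost per person:
2 x $9 = $18
Group total:
2 x $18 = $36

$36


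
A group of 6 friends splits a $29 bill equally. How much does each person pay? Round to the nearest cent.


Total bill: $29
Number of people: 6
Each pays: $29 / 6 = $4.8333... ≈ $4.83

$4.83


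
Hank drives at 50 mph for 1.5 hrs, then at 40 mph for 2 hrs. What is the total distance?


Leg 1 distance:
50 x 1.5 = 75 miles
Leg 2 distance:
40 x 2 = 80 miles
Total distance:
75 + 80 = 155 miles

155 miles


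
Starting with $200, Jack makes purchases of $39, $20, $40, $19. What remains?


Add up expenses:
$39 + $20 + $40 + $19 = $118
Subtract from budget:
$200 - $118 = $82

$82


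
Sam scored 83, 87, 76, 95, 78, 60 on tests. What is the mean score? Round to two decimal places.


Add the scores:
83 + 87 + 76 + 95 + 78 + 60 = 479
Divide by the number of tests:
479 / 6 = 79.8333... ≈ 79.83

79.83


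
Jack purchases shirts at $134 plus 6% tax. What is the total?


Calculate the tax:
6% of $134 = $8.04
Add tax to price:
$134 + $8.04 = $142.04

$142.04


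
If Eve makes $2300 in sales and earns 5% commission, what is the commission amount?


Convert rate to decimal:
5% = 0.05
Multiply by sales:
$2300 x 0.05 = $115

$115


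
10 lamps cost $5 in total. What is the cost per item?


Total cost: $5
Number of items: 10
Unit price: $5 / 10 = $0.50

$0.50


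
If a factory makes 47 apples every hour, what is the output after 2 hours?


Production rate: 47 apples per hour
Time: 2 hours
Total: 47 x 2 = 94 apples

94 apples


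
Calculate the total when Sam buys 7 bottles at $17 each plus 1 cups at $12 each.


Cost of bottles:
7 x $17 = $119
Cost of cups:
1 x $12 = $12
Add both:
$119 + $12 = $131

$131


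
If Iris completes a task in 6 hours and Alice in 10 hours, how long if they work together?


Iris's rate: 1/6 of the job per hour
Alice's rate: 1/10 of the job per hour
Combined rate: 1/6 + 1/10 = 4/15 per hour
Time = 1 / (4/15) = 15/4 = 3.75 hours

3.75 hours


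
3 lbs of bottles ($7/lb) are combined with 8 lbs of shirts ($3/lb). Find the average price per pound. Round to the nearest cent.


Cost of bottles:
3 x $7 = $21
Cost of shirts:
8 x $3 = $24
Total cost: $21 + $24 = $45
Total weight: 11 lbs
Average: $45 / 11 = $4.0909... ≈ $4.09/lb

$4.09/lb


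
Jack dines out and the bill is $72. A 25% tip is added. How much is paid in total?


Calculate the tip:
25% of $72 = $18
Add tip to meal cost:
$72 + $18 = $90

$90


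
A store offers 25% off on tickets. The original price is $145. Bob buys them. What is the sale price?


Calculate the discount amount:
25% of $145 = $36.25
Subtract from original:
$145 - $36.25 = $108.75

$108.75


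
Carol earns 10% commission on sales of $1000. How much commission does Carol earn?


Convert rate to decimal:
10% = 0.1
Multiply by sales:
$1000 x 0.1 = $100

$100


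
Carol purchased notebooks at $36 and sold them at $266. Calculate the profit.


Selling price = $266
Cost price = $36
Profit = selling price - cost price:
Profit = $266 - $36 = $230

$230


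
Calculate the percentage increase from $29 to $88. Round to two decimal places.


Find the absolute change:
|88 - 29| = 59
Divide by original and multiply by 100:
59 / 29 x 100 = 203.4482...% ≈ 203.45%

203.45%


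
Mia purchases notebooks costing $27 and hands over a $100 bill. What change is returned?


Start with the amount paid:
$100
Subtract the price:
$100 - $27 = $73

$73


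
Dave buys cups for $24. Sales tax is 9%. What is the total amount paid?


Calculate the tax:
9% of $24 = $2.16
Add tax to price:
$24 + $2.16 = $26.16

$26.16


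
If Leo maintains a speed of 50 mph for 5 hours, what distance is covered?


Use the formula: distance = speed x time
Speed = 50 mph, Time = 5 hours
50 x 5 = 250 miles

250 miles


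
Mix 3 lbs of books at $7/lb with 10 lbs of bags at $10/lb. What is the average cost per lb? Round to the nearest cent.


Cost of books:
3 x $7 = $21
Cost of bags:
10 x $10 = $100
Total cost: $21 + $100 = $121
Total weight: 13 lbs
Average: $121 / 13 = $9.3076... ≈ $9.31/lb

$9.31/lb


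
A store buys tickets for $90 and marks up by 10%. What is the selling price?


Calculate the markup amount:
10% of $90 = $9
Add to cost:
$90 + $9 = $99

$99


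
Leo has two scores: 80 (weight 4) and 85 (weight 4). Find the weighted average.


Weighted sum:
4 x 80 + 4 x 85 = 660
Total weight:
4 + 4 = 8
Weighted average:
660 / 8 = 82.5

82.5


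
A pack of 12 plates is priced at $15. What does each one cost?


Total cost: $15
Number of items: 12
Unit price: $15 / 12 = $1.25

$1.25


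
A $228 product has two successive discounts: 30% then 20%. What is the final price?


First discount:
30% of $228 = $68.40
Price after first discount:
$228 - $68.40 = $159.60
Second discount:
20% of $159.60 = $31.92
Final price:
$159.60 - $31.92 = $127.68

$127.68


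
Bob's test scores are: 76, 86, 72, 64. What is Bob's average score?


Add the scores:
76 + 86 + 72 + 64 = 298
Divide by the number of tests:
298 / 4 = 74.5

74.5


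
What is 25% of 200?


Convert percentage to decimal:
25% = 0.25
Multiply:
200 x 0.25 = 50

50


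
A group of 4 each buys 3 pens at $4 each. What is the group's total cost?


Cost per person:
3 x $4 = $12
Group total:
4 x $12 = $48

$48


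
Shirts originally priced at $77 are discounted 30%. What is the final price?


Calculate the discount amount:
30% of $77 = $23.10
Subtract from original:
$77 - $23.10 = $53.90

$53.90


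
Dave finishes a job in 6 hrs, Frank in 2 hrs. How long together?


Dave's rate: 1/6 of the job per hour
Frank's rate: 1/2 of the job per hour
Combined rate: 1/6 + 1/2 = 2/3 per hour
Time = 1 / (2/3) = 3/2 = 1.5 hours

1.5 hours


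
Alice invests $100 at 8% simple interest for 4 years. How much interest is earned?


Use the formula I = P x R x T / 100
P x R x T = 100 x 8 x 4 = 3200
I = 3200 / 100 = $32

$32


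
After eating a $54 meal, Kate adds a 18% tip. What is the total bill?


Calculate the tip:
18% of $54 = $9.72
Add tip to meal cost:
$54 + $9.72 = $63.72

$63.72


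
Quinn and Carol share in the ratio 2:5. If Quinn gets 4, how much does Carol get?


Find the multiplier:
4 / 2 = 2
Apply to Carol's share:
5 x 2 = 10

10


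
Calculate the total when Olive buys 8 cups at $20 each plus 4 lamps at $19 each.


Cost of cups:
8 x $20 = $160
Cost of lamps:
4 x $19 = $76
Add both:
$160 + $76 = $236

$236


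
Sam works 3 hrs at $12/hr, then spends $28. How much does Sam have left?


Calculate earnings:
3 x $12 = $36
Subtract spending:
$36 - $28 = $8

$8


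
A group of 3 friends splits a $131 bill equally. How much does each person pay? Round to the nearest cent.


Total bill: $131
Number of people: 3
Each pays: $131 / 3 = $43.6666... ≈ $43.67

$43.67


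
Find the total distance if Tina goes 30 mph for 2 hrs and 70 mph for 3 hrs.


Leg 1 distance:
30 x 2 = 60 miles
Leg 2 distance:
70 x 3 = 210 miles
Total distance:
60 + 210 = 270 miles

270 miles


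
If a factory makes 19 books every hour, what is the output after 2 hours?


Production rate: 19 books per hour
Time: 2 hours
Total: 19 x 2 = 38 books

38 books


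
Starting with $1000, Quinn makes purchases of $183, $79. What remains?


Add up expenses:
$183 + $79 = $262
Subtract from budget:
$1000 - $262 = $738

$738


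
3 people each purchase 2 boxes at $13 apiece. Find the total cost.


Cost per person:
2 x $13 = $26
Group total:
3 x $26 = $78

$78


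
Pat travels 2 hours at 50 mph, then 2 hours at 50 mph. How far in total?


Leg 1 distance:
50 x 2 = 100 miles
Leg 2 distance:
50 x 2 = 100 miles
Total distance:
100 + 100 = 200 miles

200 miles


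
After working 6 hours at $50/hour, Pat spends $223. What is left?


Calculate earnings:
6 x $50 = $300
Subtract spending:
$300 - $223 = $77

$77


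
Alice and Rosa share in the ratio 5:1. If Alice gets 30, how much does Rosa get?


Find the multiplier:
30 / 5 = 6
Apply to Rosa's share:
1 x 6 = 6

6


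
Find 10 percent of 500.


Convert percentage to decimal:
10% = 0.1
Multiply:
500 x 0.1 = 50

50


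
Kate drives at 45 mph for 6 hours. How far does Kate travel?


Use the formula: distance = speed x time
Speed = 45 mph, Time = 6 hours
45 x 6 = 270 miles

270 miles


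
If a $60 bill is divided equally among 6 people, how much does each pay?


Total bill: $60
Number of people: 6
Each pays: $60 / 6 = $10

$10


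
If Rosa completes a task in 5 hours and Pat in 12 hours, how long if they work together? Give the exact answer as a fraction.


Rosa's rate: 1/5 of the job per hour
Pat's rate: 1/12 of the job per hour
Combined rate: 1/5 + 1/12 = 17/60 per hour
Time = 1 / (17/60) = 60/17 hours (≈ 3.53 hours)

60/17 hours


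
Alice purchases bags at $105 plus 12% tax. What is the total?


Calculate the tax:
12% of $105 = $12.60
Add tax to price:
$105 + $12.60 = $117.60

$117.60


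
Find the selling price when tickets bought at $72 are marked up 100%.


Calculate the markup amount:
100% of $72 = $72
Add to cost:
$72 + $72 = $144

$144


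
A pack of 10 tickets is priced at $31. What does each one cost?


Total cost: $31
Number of items: 10
Unit price: $31 / 10 = $3.10

$3.10


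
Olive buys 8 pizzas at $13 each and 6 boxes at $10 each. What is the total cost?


Cost of pizzas:
8 x $13 = $104
Cost of boxes:
6 x $10 = $60
Add both:
$104 + $60 = $164

$164


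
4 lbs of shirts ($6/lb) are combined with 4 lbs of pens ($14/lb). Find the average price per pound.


Cost of shirts:
4 x $6 = $24
Cost of pens:
4 x $14 = $56
Total cost: $24 + $56 = $80
Total weight: 8 lbs
Average: $80 / 8 = $10/lb

$10/lb


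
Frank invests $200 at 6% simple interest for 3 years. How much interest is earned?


Use the formula I = P x R x T / 100
P x R x T = 200 x 6 x 3 = 3600
I = 3600 / 100 = $36

$36


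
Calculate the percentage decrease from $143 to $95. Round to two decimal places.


Find the absolute change:
|95 - 143| = 48
Divide by original and multiply by 100:
48 / 143 x 100 = 33.5664...% ≈ 33.57%

33.57%


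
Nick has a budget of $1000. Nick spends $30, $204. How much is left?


Add up expenses:
$30 + $204 = $234
Subtract from budget:
$1000 - $234 = $766

$766


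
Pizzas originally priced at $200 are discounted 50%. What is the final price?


Calculate the discount amount:
50% of $200 = $100
Subtract from original:
$200 - $100 = $100

$100


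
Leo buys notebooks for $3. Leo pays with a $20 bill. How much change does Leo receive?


Start with the amount paid:
$20
Subtract the price:
$20 - $3 = $17

$17


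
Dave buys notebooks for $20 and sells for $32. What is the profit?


Selling price = $32
Cost price = $20
Profit = selling price - cost price:
Profit = $32 - $20 = $12

$12


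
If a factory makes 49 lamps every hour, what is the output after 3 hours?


Production rate: 49 lamps per hour
Time: 3 hours
Total: 49 x 3 = 147 lamps

147 lamps


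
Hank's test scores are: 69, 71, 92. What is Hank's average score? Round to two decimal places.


Add the scores:
69 + 71 + 92 = 232
Divide by the number of tests:
232 / 3 = 77.3333... ≈ 77.33

77.33


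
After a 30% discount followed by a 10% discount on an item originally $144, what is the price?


First discount:
30% of $144 = $43.20
Price after first discount:
$144 - $43.20 = $100.80
Second discount:
10% of $100.80 = $10.08
Final price:
$100.80 - $10.08 = $90.72

$90.72


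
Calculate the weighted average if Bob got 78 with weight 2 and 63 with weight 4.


Weighted sum:
2 x 78 + 4 x 63 = 408
Total weight:
2 + 4 = 6
Weighted average:
408 / 6 = 68

68


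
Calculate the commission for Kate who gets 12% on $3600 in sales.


Convert rate to decimal:
12% = 0.12
Multiply by sales:
$3600 x 0.12 = $432

$432


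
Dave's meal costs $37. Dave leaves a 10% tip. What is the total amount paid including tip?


Calculate the tip:
10% of $37 = $3.70
Add tip to meal cost:
$37 + $3.70 = $40.70

$40.70


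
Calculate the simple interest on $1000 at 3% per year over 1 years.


Use the formula I = P x R x T / 100
P x R x T = 1000 x 3 x 1 = 3000
I = 3000 / 100 = $30

$30


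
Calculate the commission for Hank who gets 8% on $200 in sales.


Convert rate to decimal:
8% = 0.08
Multiply by sales:
$200 x 0.08 = $16

$16


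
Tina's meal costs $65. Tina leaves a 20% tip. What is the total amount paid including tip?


Calculate the tip:
20% of $65 = $13
Add tip to meal cost:
$65 + $13 = $78

$78


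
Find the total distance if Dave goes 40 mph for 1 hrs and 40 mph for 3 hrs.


Leg 1 distance:
40 x 1 = 40 miles
Leg 2 distance:
40 x 3 = 120 miles
Total distance:
40 + 120 = 160 miles

160 miles


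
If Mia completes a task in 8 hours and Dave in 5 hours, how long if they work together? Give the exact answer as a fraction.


Mia's rate: 1/8 of the job per hour
Dave's rate: 1/5 of the job per hour
Combined rate: 1/8 + 1/5 = 13/40 per hour
Time = 1 / (13/40) = 40/13 hours (≈ 3.08 hours)

40/13 hours


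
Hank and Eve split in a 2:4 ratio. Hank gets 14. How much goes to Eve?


Find the multiplier:
14 / 2 = 7
Apply to Eve's share:
4 x 7 = 28

28


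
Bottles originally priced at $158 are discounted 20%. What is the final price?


Calculate the discount amount:
20% of $158 = $31.60
Subtract from original:
$158 - $31.60 = $126.40

$126.40


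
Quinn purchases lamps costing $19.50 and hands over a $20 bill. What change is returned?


Start with the amount paid:
$20
Subtract the price:
$20 - $19.50 = $0.50

$0.50


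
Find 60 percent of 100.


Convert percentage to decimal:
60% = 0.6
Multiply:
100 x 0.6 = 60

60


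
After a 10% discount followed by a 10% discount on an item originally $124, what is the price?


First discount:
10% of $124 = $12.40
Price after first discount:
$124 - $12.40 = $111.60
Second discount:
10% of $111.60 = $11.16
Final price:
$111.60 - $11.16 = $100.44

$100.44


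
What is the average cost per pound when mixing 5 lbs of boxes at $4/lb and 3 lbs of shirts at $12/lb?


Cost of boxes:
5 x $4 = $20
Cost of shirts:
3 x $12 = $36
Total cost: $20 + $36 = $56
Total weight: 8 lbs
Average: $56 / 8 = $7/lb

$7/lb


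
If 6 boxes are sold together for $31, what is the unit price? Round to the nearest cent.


Total cost: $31
Number of items: 6
Unit price: $31 / 6 = $5.1666... ≈ $5.17

$5.17


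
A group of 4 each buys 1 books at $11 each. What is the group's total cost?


Cost per person:
1 x $11 = $11
Group total:
4 x $11 = $44

$44


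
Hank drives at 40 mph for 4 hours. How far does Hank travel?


Use the formula: distance = speed x time
Speed = 40 mph, Time = 4 hours
40 x 4 = 160 miles

160 miles


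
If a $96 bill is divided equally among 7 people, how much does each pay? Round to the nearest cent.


Total bill: $96
Number of people: 7
Each pays: $96 / 7 = $13.7142... ≈ $13.71

$13.71


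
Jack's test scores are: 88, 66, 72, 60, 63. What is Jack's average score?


Add the scores:
88 + 66 + 72 + 60 + 63 = 349
Divide by the number of tests:
349 / 5 = 69.8

69.8


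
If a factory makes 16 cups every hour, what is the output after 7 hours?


Production rate: 16 cups per hour
Time: 7 hours
Total: 16 x 7 = 112 cups

112 cups


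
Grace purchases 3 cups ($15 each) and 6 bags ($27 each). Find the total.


Cost of cups:
3 x $15 = $45
Cost of bags:
6 x $27 = $162
Add both:
$45 + $162 = $207

$207


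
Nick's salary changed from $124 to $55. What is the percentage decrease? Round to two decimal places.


Find the absolute change:
|55 - 124| = 69
Divide by original and multiply by 100:
69 / 124 x 100 = 55.6451...% ≈ 55.65%

55.65%


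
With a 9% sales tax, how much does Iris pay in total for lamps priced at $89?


Calculate the tax:
9% of $89 = $8.01
Add tax to price:
$89 + $8.01 = $97.01

$97.01


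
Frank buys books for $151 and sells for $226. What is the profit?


Selling price = $226
Cost price = $151
Profit = selling price - cost price:
Profit = $226 - $151 = $75

$75


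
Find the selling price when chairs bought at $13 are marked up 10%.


Calculate the markup amount:
10% of $13 = $1.30
Add to cost:
$13 + $1.30 = $14.30

$14.30


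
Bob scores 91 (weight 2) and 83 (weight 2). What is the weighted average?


Weighted sum:
2 x 91 + 2 x 83 = 348
Total weight:
2 + 2 = 4
Weighted average:
348 / 4 = 87

87


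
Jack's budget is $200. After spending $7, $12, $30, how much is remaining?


Add up expenses:
$7 + $12 + $30 = $49
Subtract from budget:
$200 - $49 = $151

$151


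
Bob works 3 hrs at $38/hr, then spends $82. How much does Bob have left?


Calculate earnings:
3 x $38 = $114
Subtract spending:
$114 - $82 = $32

$32


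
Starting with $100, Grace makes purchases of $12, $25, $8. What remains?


Add up expenses:
$12 + $25 + $8 = $45
Subtract from budget:
$100 - $45 = $55

$55


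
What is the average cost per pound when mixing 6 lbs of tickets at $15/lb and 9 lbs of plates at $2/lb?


Cost of tickets:
6 x $15 = $90
Cost of plates:
9 x $2 = $18
Total cost: $90 + $18 = $108
Total weight: 15 lbs
Average: $108 / 15 = $7.20/lb

$7.20/lb


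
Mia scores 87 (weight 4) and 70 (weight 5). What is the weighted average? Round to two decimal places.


Weighted sum:
4 x 87 + 5 x 70 = 698
Total weight:
4 + 5 = 9
Weighted average:
698 / 9 = 77.5555... ≈ 77.56

77.56
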